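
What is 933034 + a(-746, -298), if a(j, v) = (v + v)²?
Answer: 1288250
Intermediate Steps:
a(j, v) = 4*v² (a(j, v) = (2*v)² = 4*v²)
933034 + a(-746, -298) = 933034 + 4*(-298)² = 933034 + 4*88804 = 933034 + 355216 = 1288250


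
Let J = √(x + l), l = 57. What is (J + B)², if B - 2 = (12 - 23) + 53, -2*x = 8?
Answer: (44 + √53)² ≈ 2629.6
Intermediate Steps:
x = -4 (x = -½*8 = -4)
B = 44 (B = 2 + ((12 - 23) + 53) = 2 + (-11 + 53) = 2 + 42 = 44)
J = √53 (J = √(-4 + 57) = √53 ≈ 7.2801)
(J + B)² = (√53 + 44)² = (44 + √53)²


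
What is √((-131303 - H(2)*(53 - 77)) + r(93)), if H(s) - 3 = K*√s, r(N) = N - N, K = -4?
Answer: √(-131231 - 96*√2) ≈ 362.45*I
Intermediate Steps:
r(N) = 0
H(s) = 3 - 4*√s
√((-131303 - H(2)*(53 - 77)) + r(93)) = √((-131303 - (3 - 4*√2)*(53 - 77)) + 0) = √((-131303 - (3 - 4*√2)*(-24)) + 0) = √((-131303 - (-72 + 96*√2)) + 0) = √((-131303 + (72 - 96*√2)) + 0) = √((-131231 - 96*√2) + 0) = √(-131231 - 96*√2)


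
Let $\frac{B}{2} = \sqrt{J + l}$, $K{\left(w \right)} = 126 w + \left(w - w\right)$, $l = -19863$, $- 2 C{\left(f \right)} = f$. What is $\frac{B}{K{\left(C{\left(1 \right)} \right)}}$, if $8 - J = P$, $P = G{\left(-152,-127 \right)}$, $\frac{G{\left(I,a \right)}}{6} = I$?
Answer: $- \frac{2 i \sqrt{18943}}{63} \approx - 4.3693 i$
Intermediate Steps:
$C{\left(f \right)} = - \frac{f}{2}$
$G{\left(I,a \right)} = 6 I$
$K{\left(w \right)} = 126 w$ ($K{\left(w \right)} = 126 w + 0 = 126 w$)
$P = -912$ ($P = 6 \left(-152\right) = -912$)
$J = 920$ ($J = 8 - -912 = 8 + 912 = 920$)
$B = 2 i \sqrt{18943}$ ($B = 2 \sqrt{920 - 19863} = 2 \sqrt{-18943} = 2 i \sqrt{18943} \approx 275.27 i$)
$\frac{B}{K{\left(C{\left(1 \right)} \right)}} = \frac{2 i \sqrt{18943}}{126 \left(\left(- \frac{1}{2}\right) 1\right)} = \frac{2 i \sqrt{18943}}{126 \left(- \frac{1}{2}\right)} = \frac{2 i \sqrt{18943}}{-63} = 2 i \sqrt{18943} \left(- \frac{1}{63}\right) = - \frac{2 i \sqrt{18943}}{63}$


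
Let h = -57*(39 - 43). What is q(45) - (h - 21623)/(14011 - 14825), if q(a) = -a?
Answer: -5275/74 ≈ -71.284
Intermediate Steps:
h = 228 (h = -57*(-4) = 228)
q(45) - (h - 21623)/(14011 - 14825) = -1*45 - (228 - 21623)/(14011 - 14825) = -45 - (-21395)/(-814) = -45 - (-21395)*(-1)/814 = -45 - 1*1945/74 = -45 - 1945/74 = -5275/74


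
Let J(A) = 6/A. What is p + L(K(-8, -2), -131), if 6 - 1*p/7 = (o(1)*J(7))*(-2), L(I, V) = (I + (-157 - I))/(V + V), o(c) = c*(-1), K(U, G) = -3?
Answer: 8017/262 ≈ 30.599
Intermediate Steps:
o(c) = -c
L(I, V) = -157/(2*V) (L(I, V) = -157*1/(2*V) = -157/(2*V))
p = 30 (p = 42 - 7*(-1*1)*(6/7)*(-2) = 42 - 7*(-6/7)*(-2) = 42 - 7*(-1*6/7)*(-2) = 42 - (-6)*(-2) = 42 - 7*12/7 = 42 - 12 = 30)
p + L(K(-8, -2), -131) = 30 - 157/2/(-131) = 30 - 157/2*(-1/131) = 30 + 157/262 = 8017/262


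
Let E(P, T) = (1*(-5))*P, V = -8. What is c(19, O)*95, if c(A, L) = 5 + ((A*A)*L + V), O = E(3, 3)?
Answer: -514710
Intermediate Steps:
E(P, T) = -5*P
O = -15 (O = -5*3 = -15)
c(A, L) = -3 + L*A² (c(A, L) = 5 + ((A*A)*L - 8) = 5 + (A²*L - 8) = 5 + (L*A² - 8) = 5 + (-8 + L*A²) = -3 + L*A²)
c(19, O)*95 = (-3 - 15*19²)*95 = (-3 - 15*361)*95 = (-3 - 5415)*95 = -5418*95 = -514710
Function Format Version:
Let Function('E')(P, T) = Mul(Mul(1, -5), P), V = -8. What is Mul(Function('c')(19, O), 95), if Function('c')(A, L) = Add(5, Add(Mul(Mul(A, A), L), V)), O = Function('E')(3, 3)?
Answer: -514710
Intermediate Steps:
Function('E')(P, T) = Mul(-5, P)
O = -15 (O = Mul(-5, 3) = -15)
Function('c')(A, L) = Add(-3, Mul(L, Pow(A, 2))) (Function('c')(A, L) = Add(5, Add(Mul(Mul(A, A), L), -8)) = Add(5, Add(Mul(Pow(A, 2), L), -8)) = Add(5, Add(Mul(L, Pow(A, 2)), -8)) = Add(5, Add(-8, Mul(L, Pow(A, 2)))) = Add(-3, Mul(L, Pow(A, 2))))
Mul(Function('c')(19, O), 95) = Mul(Add(-3, Mul(-15, Pow(19, 2))), 95) = Mul(Add(-3, Mul(-15, 361)), 95) = Mul(Add(-3, -5415), 95) = Mul(-5418, 95) = -514710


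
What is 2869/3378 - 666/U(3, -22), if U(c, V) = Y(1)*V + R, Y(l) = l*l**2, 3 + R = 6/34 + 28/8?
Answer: 78571457/2449050 ≈ 32.082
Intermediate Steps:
R = 23/34 (R = -3 + (6/34 + 28/8) = -3 + (6*(1/34) + 28*(1/8)) = -3 + (3/17 + 7/2) = -3 + 125/34 = 23/34 ≈ 0.67647)
Y(l) = l**3
U(c, V) = 23/34 + V (U(c, V) = 1**3*V + 23/34 = 1*V + 23/34 = V + 23/34 = 23/34 + V)
2869/3378 - 666/U(3, -22) = 2869/3378 - 666/(23/34 - 22) = 2869*(1/3378) - 666/(-725/34) = 2869/3378 - 666*(-34/725) = 2869/3378 + 22644/725 = 78571457/2449050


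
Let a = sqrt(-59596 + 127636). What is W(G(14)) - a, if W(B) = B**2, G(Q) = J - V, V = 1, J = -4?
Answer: 25 - 18*sqrt(210) ≈ -235.84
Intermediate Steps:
a = 18*sqrt(210) (a = sqrt(68040) = 18*sqrt(210) ≈ 260.84)
G(Q) = -5 (G(Q) = -4 - 1*1 = -4 - 1 = -5)
W(G(14)) - a = (-5)**2 - 18*sqrt(210) = 25 - 18*sqrt(210)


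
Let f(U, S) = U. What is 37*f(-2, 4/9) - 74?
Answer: -148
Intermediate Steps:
37*f(-2, 4/9) - 74 = 37*(-2) - 74 = -74 - 74 = -148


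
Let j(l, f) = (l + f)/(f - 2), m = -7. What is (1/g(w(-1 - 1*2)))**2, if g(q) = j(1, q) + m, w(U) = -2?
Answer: 16/729 ≈ 0.021948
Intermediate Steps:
j(l, f) = (f + l)/(-2 + f)
g(q) = -7 + (1 + q)/(-2 + q) (g(q) = (q + 1)/(-2 + q) - 7 = (1 + q)/(-2 + q) - 7 = -7 + (1 + q)/(-2 + q))
(1/g(w(-1 - 1*2)))**2 = (1/(3*(5 - 2*(-2))/(-2 - 2)))**2 = (1/(3*(5 + 4)/(-4)))**2 = (1/(3*(-1/4)*9))**2 = (1/(-27/4))**2 = (-4/27)**2 = 16/729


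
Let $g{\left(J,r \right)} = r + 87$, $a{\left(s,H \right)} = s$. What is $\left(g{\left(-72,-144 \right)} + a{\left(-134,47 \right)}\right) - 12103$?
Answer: $-12294$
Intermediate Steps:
$g{\left(J,r \right)} = 87 + r$
$\left(g{\left(-72,-144 \right)} + a{\left(-134,47 \right)}\right) - 12103 = \left(\left(87 - 144\right) - 134\right) - 12103 = \left(-57 - 134\right) - 12103 = -191 - 12103 = -12294$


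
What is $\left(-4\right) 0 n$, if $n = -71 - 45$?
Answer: $0$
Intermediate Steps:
$n = -116$
$\left(-4\right) 0 n = \left(-4\right) 0 \left(-116\right) = 0 \left(-116\right) = 0$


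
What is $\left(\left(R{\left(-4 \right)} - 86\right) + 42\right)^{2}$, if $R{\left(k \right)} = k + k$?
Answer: $2704$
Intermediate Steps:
$R{\left(k \right)} = 2 k$
$\left(\left(R{\left(-4 \right)} - 86\right) + 42\right)^{2} = \left(\left(2 \left(-4\right) - 86\right) + 42\right)^{2} = \left(\left(-8 - 86\right) + 42\right)^{2} = \left(-94 + 42\right)^{2} = \left(-52\right)^{2} = 2704$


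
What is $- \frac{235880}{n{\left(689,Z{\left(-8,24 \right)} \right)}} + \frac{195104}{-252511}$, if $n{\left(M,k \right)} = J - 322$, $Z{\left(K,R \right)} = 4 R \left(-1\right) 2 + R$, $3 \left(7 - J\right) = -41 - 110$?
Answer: $\frac{12752283676}{14320981} \approx 890.46$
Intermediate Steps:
$J = \frac{172}{3}$ ($J = 7 - \frac{-41 - 110}{3} = 7 - - \frac{151}{3} = 7 + \frac{151}{3} = \frac{172}{3} \approx 57.333$)
$Z{\left(K,R \right)} = - 7 R$ ($Z{\left(K,R \right)} = - 4 R 2 + R = - 8 R + R = - 7 R$)
$n{\left(M,k \right)} = - \frac{794}{3}$ ($n{\left(M,k \right)} = \frac{172}{3} - 322 = - \frac{794}{3}$)
$- \frac{235880}{n{\left(689,Z{\left(-8,24 \right)} \right)}} + \frac{195104}{-252511} = - \frac{235880}{- \frac{794}{3}} + \frac{195104}{-252511} = \left(-235880\right) \left(- \frac{3}{794}\right) + 195104 \left(- \frac{1}{252511}\right) = \frac{353820}{397} - \frac{27872}{36073} = \frac{12752283676}{14320981}$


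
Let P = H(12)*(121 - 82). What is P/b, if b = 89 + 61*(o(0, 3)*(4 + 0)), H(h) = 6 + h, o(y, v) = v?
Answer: 702/821 ≈ 0.85505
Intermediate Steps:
b = 821 (b = 89 + 61*(3*(4 + 0)) = 89 + 61*(3*4) = 89 + 61*12 = 89 + 732 = 821)
P = 702 (P = (6 + 12)*(121 - 82) = 18*39 = 702)
P/b = 702/821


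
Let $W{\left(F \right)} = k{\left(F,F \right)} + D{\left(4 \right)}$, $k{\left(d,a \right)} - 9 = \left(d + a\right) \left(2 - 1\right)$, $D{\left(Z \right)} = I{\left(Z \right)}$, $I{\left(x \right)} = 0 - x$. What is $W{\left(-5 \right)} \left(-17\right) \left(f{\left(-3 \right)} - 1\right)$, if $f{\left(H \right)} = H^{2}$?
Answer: $680$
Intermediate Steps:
$I{\left(x \right)} = - x$
$D{\left(Z \right)} = - Z$
$k{\left(d,a \right)} = 9 + a + d$ ($k{\left(d,a \right)} = 9 + \left(d + a\right) \left(2 - 1\right) = 9 + \left(a + d\right) 1 = 9 + \left(a + d\right) = 9 + a + d$)
$W{\left(F \right)} = 5 + 2 F$ ($W{\left(F \right)} = \left(9 + F + F\right) - 4 = \left(9 + 2 F\right) - 4 = 5 + 2 F$)
$W{\left(-5 \right)} \left(-17\right) \left(f{\left(-3 \right)} - 1\right) = \left(5 + 2 \left(-5\right)\right) \left(-17\right) \left(\left(-3\right)^{2} - 1\right) = \left(5 - 10\right) \left(-17\right) \left(9 - 1\right) = \left(-5\right) \left(-17\right) 8 = 85 \cdot 8 = 680$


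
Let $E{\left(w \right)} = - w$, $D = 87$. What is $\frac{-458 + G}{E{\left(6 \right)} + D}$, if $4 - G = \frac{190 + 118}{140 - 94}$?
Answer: $- \frac{3532}{621} \approx -5.6876$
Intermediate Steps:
$G = - \frac{62}{23}$ ($G = 4 - \frac{190 + 118}{140 - 94} = 4 - \frac{308}{46} = 4 - 308 \cdot \frac{1}{46} = 4 - \frac{154}{23} = - \frac{62}{23} \approx -2.6957$)
$\frac{-458 + G}{E{\left(6 \right)} + D} = \frac{-458 - \frac{62}{23}}{\left(-1\right) 6 + 87} = - \frac{10596}{23 \left(-6 + 87\right)} = - \frac{10596}{23 \cdot 81} = \left(- \frac{10596}{23}\right) \frac{1}{81} = - \frac{3532}{621}$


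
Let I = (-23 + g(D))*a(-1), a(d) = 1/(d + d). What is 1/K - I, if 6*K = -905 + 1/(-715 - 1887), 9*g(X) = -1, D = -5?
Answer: -81680284/7064433 ≈ -11.562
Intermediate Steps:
g(X) = -⅑ (g(X) = (⅑)*(-1) = -⅑)
a(d) = 1/(2*d)
K = -784937/5204 (K = (-905 + 1/(-715 - 1887))/6 = (-905 + 1/(-2602))/6 = (-905 - 1/2602)/6 = (⅙)*(-2354811/2602) = -784937/5204 ≈ -150.83)
I = 104/9 (I = (-23 - ⅑)*((½)/(-1)) = -104*(-1)/9 = -208/9*(-½) = 104/9 ≈ 11.556)
1/K - I = 1/(-784937/5204) - 1*104/9 = -5204/784937 - 104/9 = -81680284/7064433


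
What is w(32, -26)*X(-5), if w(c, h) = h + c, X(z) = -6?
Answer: -36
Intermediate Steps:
w(c, h) = c + h
w(32, -26)*X(-5) = (32 - 26)*(-6) = 6*(-6) = -36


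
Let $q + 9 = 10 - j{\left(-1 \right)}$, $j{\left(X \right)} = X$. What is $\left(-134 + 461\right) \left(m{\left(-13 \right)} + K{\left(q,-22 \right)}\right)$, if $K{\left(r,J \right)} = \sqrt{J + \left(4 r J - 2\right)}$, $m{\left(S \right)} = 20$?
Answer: $6540 + 3270 i \sqrt{2} \approx 6540.0 + 4624.5 i$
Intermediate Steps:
$q = 2$ ($q = -9 + \left(10 - -1\right) = -9 + \left(10 + 1\right) = -9 + 11 = 2$)
$K{\left(r,J \right)} = \sqrt{-2 + J + 4 J r}$ ($K{\left(r,J \right)} = \sqrt{J + \left(4 J r - 2\right)} = \sqrt{J + \left(-2 + 4 J r\right)} = \sqrt{-2 + J + 4 J r}$)
$\left(-134 + 461\right) \left(m{\left(-13 \right)} + K{\left(q,-22 \right)}\right) = \left(-134 + 461\right) \left(20 + \sqrt{-2 - 22 + 4 \left(-22\right) 2}\right) = 327 \left(20 + \sqrt{-2 - 22 - 176}\right) = 327 \left(20 + \sqrt{-200}\right) = 327 \left(20 + 10 i \sqrt{2}\right) = 6540 + 3270 i \sqrt{2}$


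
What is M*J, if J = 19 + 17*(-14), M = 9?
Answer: -1971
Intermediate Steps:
J = -219 (J = 19 - 238 = -219)
M*J = 9*(-219) = -1971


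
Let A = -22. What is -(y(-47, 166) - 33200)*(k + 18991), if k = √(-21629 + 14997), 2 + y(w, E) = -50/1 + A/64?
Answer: 20207848325/32 + 1064075*I*√1658/16 ≈ 6.315e+8 + 2.708e+6*I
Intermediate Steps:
y(w, E) = -1675/32 (y(w, E) = -2 + (-50/1 - 22/64) = -2 + (-50*1 - 22*1/64) = -2 + (-50 - 11/32) = -2 - 1611/32 = -1675/32)
k = 2*I*√1658 (k = √(-6632) = 2*I*√1658 ≈ 81.437*I)
-(y(-47, 166) - 33200)*(k + 18991) = -(-1675/32 - 33200)*(2*I*√1658 + 18991) = -(-1064075)*(18991 + 2*I*√1658)/32 = -(-20207848325/32 - 1064075*I*√1658/16) = 20207848325/32 + 1064075*I*√1658/16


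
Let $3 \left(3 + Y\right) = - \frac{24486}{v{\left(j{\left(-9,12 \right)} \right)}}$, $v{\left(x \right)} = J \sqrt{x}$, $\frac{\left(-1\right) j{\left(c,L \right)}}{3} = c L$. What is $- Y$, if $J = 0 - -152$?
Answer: $\frac{8185}{1368} \approx 5.9832$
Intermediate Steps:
$j{\left(c,L \right)} = - 3 L c$ ($j{\left(c,L \right)} = - 3 c L = - 3 L c$)
$J = 152$ ($J = 0 + 152 = 152$)
$v{\left(x \right)} = 152 \sqrt{x}$
$Y = - \frac{8185}{1368}$ ($Y = -3 + \frac{\left(-24486\right) \frac{1}{152 \sqrt{\left(-3\right) 12 \left(-9\right)}}}{3} = -3 + \frac{\left(-24486\right) \frac{1}{152 \sqrt{324}}}{3} = -3 + \frac{\left(-24486\right) \frac{1}{152 \cdot 18}}{3} = -3 + \frac{\left(-24486\right) \frac{1}{2736}}{3} = -3 + \frac{1}{3} \left(- \frac{4081}{456}\right) = -3 - \frac{4081}{1368} = - \frac{8185}{1368} \approx -5.9832$)
$- Y = \left(-1\right) \left(- \frac{8185}{1368}\right) = \frac{8185}{1368}$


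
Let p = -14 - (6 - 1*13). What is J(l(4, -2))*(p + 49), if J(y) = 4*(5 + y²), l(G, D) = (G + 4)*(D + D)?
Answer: 172872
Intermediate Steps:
p = -7 (p = -14 - (6 - 13) = -14 - 1*(-7) = -14 + 7 = -7)
l(G, D) = 2*D*(4 + G) (l(G, D) = (4 + G)*(2*D) = 2*D*(4 + G))
J(y) = 20 + 4*y²
J(l(4, -2))*(p + 49) = (20 + 4*(2*(-2)*(4 + 4))²)*(-7 + 49) = (20 + 4*(2*(-2)*8)²)*42 = (20 + 4*(-32)²)*42 = (20 + 4*1024)*42 = (20 + 4096)*42 = 4116*42 = 172872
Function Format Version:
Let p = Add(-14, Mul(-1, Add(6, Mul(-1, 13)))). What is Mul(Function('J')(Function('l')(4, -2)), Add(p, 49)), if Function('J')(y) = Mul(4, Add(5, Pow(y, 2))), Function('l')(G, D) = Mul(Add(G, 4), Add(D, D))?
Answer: 172872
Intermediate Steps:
p = -7 (p = Add(-14, Mul(-1, Add(6, -13))) = Add(-14, Mul(-1, -7)) = Add(-14, 7) = -7)
Function('l')(G, D) = Mul(2, D, Add(4, G)) (Function('l')(G, D) = Mul(Add(4, G), Mul(2, D)) = Mul(2, D, Add(4, G)))
Function('J')(y) = Add(20, Mul(4, Pow(y, 2)))
Mul(Function('J')(Function('l')(4, -2)), Add(p, 49)) = Mul(Add(20, Mul(4, Pow(Mul(2, -2, Add(4, 4)), 2))), Add(-7, 49)) = Mul(Add(20, Mul(4, Pow(Mul(2, -2, 8), 2))), 42) = Mul(Add(20, Mul(4, Pow(-32, 2))), 42) = Mul(Add(20, Mul(4, 1024)), 42) = Mul(Add(20, 4096), 42) = Mul(4116, 42) = 172872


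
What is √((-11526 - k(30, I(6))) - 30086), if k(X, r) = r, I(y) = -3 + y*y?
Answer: I*√41645 ≈ 204.07*I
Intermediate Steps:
I(y) = -3 + y²
√((-11526 - k(30, I(6))) - 30086) = √((-11526 - (-3 + 6²)) - 30086) = √((-11526 - (-3 + 36)) - 30086) = √((-11526 - 1*33) - 30086) = √((-11526 - 33) - 30086) = √(-11559 - 30086) = √(-41645) = I*√41645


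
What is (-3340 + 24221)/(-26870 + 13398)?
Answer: -20881/13472 ≈ -1.5500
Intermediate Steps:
(-3340 + 24221)/(-26870 + 13398) = 20881/(-13472) = 20881*(-1/13472) = -20881/13472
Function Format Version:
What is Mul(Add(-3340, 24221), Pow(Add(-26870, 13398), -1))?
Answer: Rational(-20881, 13472) ≈ -1.5500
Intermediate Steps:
Mul(Add(-3340, 24221), Pow(Add(-26870, 13398), -1)) = Mul(20881, Pow(-13472, -1)) = Mul(20881, Rational(-1, 13472)) = Rational(-20881, 13472)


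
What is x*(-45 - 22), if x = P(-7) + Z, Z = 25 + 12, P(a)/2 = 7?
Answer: -3417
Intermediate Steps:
P(a) = 14 (P(a) = 2*7 = 14)
Z = 37
x = 51 (x = 14 + 37 = 51)
x*(-45 - 22) = 51*(-45 - 22) = 51*(-67) = -3417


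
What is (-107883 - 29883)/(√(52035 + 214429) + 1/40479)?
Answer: 5576629914/436614438246623 - 902945609155224*√16654/436614438246623 ≈ -266.88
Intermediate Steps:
(-107883 - 29883)/(√(52035 + 214429) + 1/40479) = -137766/(√266464 + 1/40479) = -137766/(4*√16654 + 1/40479) = -137766/(1/40479 + 4*√16654)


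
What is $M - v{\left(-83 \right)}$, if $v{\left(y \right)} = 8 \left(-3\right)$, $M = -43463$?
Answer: $-43439$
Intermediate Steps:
$v{\left(y \right)} = -24$
$M - v{\left(-83 \right)} = -43463 - -24 = -43463 + 24 = -43439$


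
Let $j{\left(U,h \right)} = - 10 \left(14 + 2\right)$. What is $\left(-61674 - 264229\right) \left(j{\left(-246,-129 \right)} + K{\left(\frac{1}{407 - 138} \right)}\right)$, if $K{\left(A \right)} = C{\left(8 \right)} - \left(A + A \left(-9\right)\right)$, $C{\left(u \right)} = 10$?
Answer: $\frac{13147578826}{269} \approx 4.8876 \cdot 10^{7}$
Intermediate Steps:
$j{\left(U,h \right)} = -160$ ($j{\left(U,h \right)} = \left(-10\right) 16 = -160$)
$K{\left(A \right)} = 10 + 8 A$ ($K{\left(A \right)} = 10 - \left(A + A \left(-9\right)\right) = 10 - \left(A - 9 A\right) = 10 - - 8 A = 10 + 8 A$)
$\left(-61674 - 264229\right) \left(j{\left(-246,-129 \right)} + K{\left(\frac{1}{407 - 138} \right)}\right) = \left(-61674 - 264229\right) \left(-160 + \left(10 + \frac{8}{407 - 138}\right)\right) = - 325903 \left(-160 + \left(10 + \frac{8}{269}\right)\right) = - 325903 \left(-160 + \frac{2698}{269}\right) = \left(-325903\right) \left(- \frac{40342}{269}\right) = \frac{13147578826}{269}$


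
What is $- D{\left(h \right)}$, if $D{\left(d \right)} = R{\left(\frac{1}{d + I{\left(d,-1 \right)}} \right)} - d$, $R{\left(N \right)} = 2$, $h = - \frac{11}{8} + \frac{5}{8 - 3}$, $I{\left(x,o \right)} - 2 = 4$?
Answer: $- \frac{19}{8} \approx -2.375$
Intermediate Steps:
$I{\left(x,o \right)} = 6$ ($I{\left(x,o \right)} = 2 + 4 = 6$)
$h = - \frac{3}{8}$ ($h = \left(-11\right) \frac{1}{8} + \frac{5}{5} = - \frac{11}{8} + 5 \cdot \frac{1}{5} = - \frac{11}{8} + 1 = - \frac{3}{8} \approx -0.375$)
$D{\left(d \right)} = 2 - d$
$- D{\left(h \right)} = - (2 - - \frac{3}{8}) = - (2 + \frac{3}{8}) = \left(-1\right) \frac{19}{8} = - \frac{19}{8}$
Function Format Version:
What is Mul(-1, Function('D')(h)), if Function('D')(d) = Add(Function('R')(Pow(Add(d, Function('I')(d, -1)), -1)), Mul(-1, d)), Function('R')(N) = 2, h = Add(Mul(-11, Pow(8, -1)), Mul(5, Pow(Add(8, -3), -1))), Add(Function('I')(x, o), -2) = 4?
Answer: Rational(-19, 8) ≈ -2.3750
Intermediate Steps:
Function('I')(x, o) = 6 (Function('I')(x, o) = Add(2, 4) = 6)
h = Rational(-3, 8) (h = Add(Mul(-11, Rational(1, 8)), Mul(5, Pow(5, -1))) = Add(Rational(-11, 8), Mul(5, Rational(1, 5))) = Add(Rational(-11, 8), 1) = Rational(-3, 8) ≈ -0.37500)
Function('D')(d) = Add(2, Mul(-1, d))
Mul(-1, Function('D')(h)) = Mul(-1, Add(2, Mul(-1, Rational(-3, 8)))) = Mul(-1, Add(2, Rational(3, 8))) = Mul(-1, Rational(19, 8)) = Rational(-19, 8)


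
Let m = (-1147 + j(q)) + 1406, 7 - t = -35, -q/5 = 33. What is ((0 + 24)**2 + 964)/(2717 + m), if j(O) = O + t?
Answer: 1540/2853 ≈ 0.53978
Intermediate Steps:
q = -165 (q = -5*33 = -165)
t = 42 (t = 7 - 1*(-35) = 7 + 35 = 42)
j(O) = 42 + O (j(O) = O + 42 = 42 + O)
m = 136 (m = (-1147 + (42 - 165)) + 1406 = (-1147 - 123) + 1406 = -1270 + 1406 = 136)
((0 + 24)**2 + 964)/(2717 + m) = ((0 + 24)**2 + 964)/(2717 + 136) = (24**2 + 964)/2853 = (576 + 964)*(1/2853) = 1540*(1/2853) = 1540/2853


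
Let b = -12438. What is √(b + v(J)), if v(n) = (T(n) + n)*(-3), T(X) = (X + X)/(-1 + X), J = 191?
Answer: 3*I*√13053190/95 ≈ 114.09*I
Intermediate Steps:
T(X) = 2*X/(-1 + X) (T(X) = (2*X)/(-1 + X) = 2*X/(-1 + X))
v(n) = -3*n - 6*n/(-1 + n) (v(n) = (2*n/(-1 + n) + n)*(-3) = (n + 2*n/(-1 + n))*(-3) = -3*n - 6*n/(-1 + n))
√(b + v(J)) = √(-12438 + 3*191*(-1 - 1*191)/(-1 + 191)) = √(-12438 + 3*191*(-1 - 191)/190) = √(-12438 + 3*191*(1/190)*(-192)) = √(-12438 - 55008/95) = √(-1236618/95) = 3*I*√13053190/95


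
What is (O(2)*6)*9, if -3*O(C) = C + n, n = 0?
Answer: -36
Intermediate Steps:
O(C) = -C/3 (O(C) = -(C + 0)/3 = -C/3)
(O(2)*6)*9 = (-⅓*2*6)*9 = -⅔*6*9 = -4*9 = -36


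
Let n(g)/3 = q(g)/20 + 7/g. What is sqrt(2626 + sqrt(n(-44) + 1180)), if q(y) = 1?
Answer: sqrt(7943650 + 55*sqrt(3568510))/55 ≈ 51.579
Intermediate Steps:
n(g) = 3/20 + 21/g (n(g) = 3*(1/20 + 7/g) = 3/20 + 21/g)
sqrt(2626 + sqrt(n(-44) + 1180)) = sqrt(2626 + sqrt((3/20 + 21/(-44)) + 1180)) = sqrt(2626 + sqrt((3/20 + 21*(-1/44)) + 1180)) = sqrt(2626 + sqrt((3/20 - 21/44) + 1180)) = sqrt(2626 + sqrt(-18/55 + 1180)) = sqrt(2626 + sqrt(64882/55)) = sqrt(2626 + sqrt(3568510)/55)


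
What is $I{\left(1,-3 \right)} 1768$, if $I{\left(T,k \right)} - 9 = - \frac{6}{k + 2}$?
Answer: $26520$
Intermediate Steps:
$I{\left(T,k \right)} = 9 - \frac{6}{2 + k}$ ($I{\left(T,k \right)} = 9 - \frac{6}{k + 2} = 9 - \frac{6}{2 + k}$)
$I{\left(1,-3 \right)} 1768 = \frac{3 \left(4 + 3 \left(-3\right)\right)}{2 - 3} \cdot 1768 = \frac{3 \left(4 - 9\right)}{-1} \cdot 1768 = 3 \left(-1\right) \left(-5\right) 1768 = 15 \cdot 1768 = 26520$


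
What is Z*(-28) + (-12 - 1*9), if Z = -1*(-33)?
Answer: -945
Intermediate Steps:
Z = 33
Z*(-28) + (-12 - 1*9) = 33*(-28) + (-12 - 1*9) = -924 + (-12 - 9) = -924 - 21 = -945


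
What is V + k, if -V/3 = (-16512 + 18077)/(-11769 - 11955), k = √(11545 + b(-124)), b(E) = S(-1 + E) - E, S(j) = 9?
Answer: 1565/7908 + √11678 ≈ 108.26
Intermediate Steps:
b(E) = 9 - E
k = √11678 (k = √(11545 + (9 - 1*(-124))) = √(11545 + (9 + 124)) = √(11545 + 133) = √11678 ≈ 108.06)
V = 1565/7908 (V = -3*(-16512 + 18077)/(-11769 - 11955) = -4695/(-23724) = -4695*(-1)/23724 = -3*(-1565/23724) = 1565/7908 ≈ 0.19790)
V + k = 1565/7908 + √11678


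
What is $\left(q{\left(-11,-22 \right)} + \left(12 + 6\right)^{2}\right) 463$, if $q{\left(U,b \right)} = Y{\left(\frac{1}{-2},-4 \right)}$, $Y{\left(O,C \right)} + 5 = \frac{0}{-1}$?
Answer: $147697$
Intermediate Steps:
$Y{\left(O,C \right)} = -5$ ($Y{\left(O,C \right)} = -5 + \frac{0}{-1} = -5 + 0 \left(-1\right) = -5 + 0 = -5$)
$q{\left(U,b \right)} = -5$
$\left(q{\left(-11,-22 \right)} + \left(12 + 6\right)^{2}\right) 463 = \left(-5 + \left(12 + 6\right)^{2}\right) 463 = \left(-5 + 18^{2}\right) 463 = \left(-5 + 324\right) 463 = 319 \cdot 463 = 147697$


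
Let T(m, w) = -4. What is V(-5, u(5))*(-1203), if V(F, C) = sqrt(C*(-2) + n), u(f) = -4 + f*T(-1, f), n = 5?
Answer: -1203*sqrt(53) ≈ -8758.0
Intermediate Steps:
u(f) = -4 - 4*f (u(f) = -4 + f*(-4) = -4 - 4*f)
V(F, C) = sqrt(5 - 2*C) (V(F, C) = sqrt(C*(-2) + 5) = sqrt(-2*C + 5) = sqrt(5 - 2*C))
V(-5, u(5))*(-1203) = sqrt(5 - 2*(-4 - 4*5))*(-1203) = sqrt(5 - 2*(-4 - 20))*(-1203) = sqrt(5 - 2*(-24))*(-1203) = sqrt(5 + 48)*(-1203) = sqrt(53)*(-1203) = -1203*sqrt(53)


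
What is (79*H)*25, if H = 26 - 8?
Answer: 35550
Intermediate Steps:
H = 18
(79*H)*25 = (79*18)*25 = 1422*25 = 35550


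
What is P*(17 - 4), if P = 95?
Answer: 1235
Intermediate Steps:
P*(17 - 4) = 95*(17 - 4) = 95*13 = 1235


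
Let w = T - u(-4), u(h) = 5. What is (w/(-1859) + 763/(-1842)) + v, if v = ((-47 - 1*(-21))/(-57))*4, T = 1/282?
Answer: 2160431302/1528940127 ≈ 1.4130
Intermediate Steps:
T = 1/282 ≈ 0.0035461
w = -1409/282 (w = 1/282 - 1*5 = 1/282 - 5 = -1409/282 ≈ -4.9965)
v = 104/57 (v = ((-47 + 21)*(-1/57))*4 = -26*(-1/57)*4 = (26/57)*4 = 104/57 ≈ 1.8246)
(w/(-1859) + 763/(-1842)) + v = (-1409/282/(-1859) + 763/(-1842)) + 104/57 = (-1409/282*(-1/1859) + 763*(-1/1842)) + 104/57 = (1409/524238 - 763/1842) + 104/57 = -33116518/80470533 + 104/57 = 2160431302/1528940127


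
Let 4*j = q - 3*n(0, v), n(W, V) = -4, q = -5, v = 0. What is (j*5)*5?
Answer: 175/4 ≈ 43.750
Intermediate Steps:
j = 7/4 (j = (-5 - 3*(-4))/4 = (-5 + 12)/4 = (¼)*7 = 7/4 ≈ 1.7500)
(j*5)*5 = ((7/4)*5)*5 = (35/4)*5 = 175/4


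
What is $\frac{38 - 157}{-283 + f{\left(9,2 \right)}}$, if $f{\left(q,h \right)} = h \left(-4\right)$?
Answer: $\frac{119}{291} \approx 0.40893$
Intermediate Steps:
$f{\left(q,h \right)} = - 4 h$
$\frac{38 - 157}{-283 + f{\left(9,2 \right)}} = \frac{38 - 157}{-283 - 8} = - \frac{119}{-283 - 8} = - \frac{119}{-291} = \left(-119\right) \left(- \frac{1}{291}\right) = \frac{119}{291}$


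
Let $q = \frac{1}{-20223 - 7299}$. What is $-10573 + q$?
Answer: $- \frac{290990107}{27522} \approx -10573.0$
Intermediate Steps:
$q = - \frac{1}{27522}$ ($q = \frac{1}{-27522} = - \frac{1}{27522} \approx -3.6335 \cdot 10^{-5}$)
$-10573 + q = -10573 - \frac{1}{27522} = - \frac{290990107}{27522}$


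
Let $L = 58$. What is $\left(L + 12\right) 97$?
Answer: $6790$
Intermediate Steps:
$\left(L + 12\right) 97 = \left(58 + 12\right) 97 = 70 \cdot 97 = 6790$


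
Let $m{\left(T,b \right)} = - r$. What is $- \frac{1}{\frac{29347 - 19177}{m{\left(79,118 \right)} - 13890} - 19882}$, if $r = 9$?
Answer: $\frac{41}{815192} \approx 5.0295 \cdot 10^{-5}$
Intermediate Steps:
$m{\left(T,b \right)} = -9$ ($m{\left(T,b \right)} = \left(-1\right) 9 = -9$)
$- \frac{1}{\frac{29347 - 19177}{m{\left(79,118 \right)} - 13890} - 19882} = - \frac{1}{\frac{29347 - 19177}{-9 - 13890} - 19882} = - \frac{1}{\frac{10170}{-13899} - 19882} = - \frac{1}{10170 \left(- \frac{1}{13899}\right) - 19882} = - \frac{1}{- \frac{30}{41} - 19882} = - \frac{1}{- \frac{815192}{41}} = \left(-1\right) \left(- \frac{41}{815192}\right) = \frac{41}{815192}$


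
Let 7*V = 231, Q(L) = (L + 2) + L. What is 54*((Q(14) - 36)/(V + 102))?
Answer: -12/5 ≈ -2.4000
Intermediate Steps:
Q(L) = 2 + 2*L (Q(L) = (2 + L) + L = 2 + 2*L)
V = 33 (V = (⅐)*231 = 33)
54*((Q(14) - 36)/(V + 102)) = 54*(((2 + 2*14) - 36)/(33 + 102)) = 54*(((2 + 28) - 36)/135) = 54*((30 - 36)*(1/135)) = 54*(-6*1/135) = 54*(-2/45) = -12/5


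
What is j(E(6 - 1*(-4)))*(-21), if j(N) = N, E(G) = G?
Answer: -210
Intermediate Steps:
j(E(6 - 1*(-4)))*(-21) = (6 - 1*(-4))*(-21) = (6 + 4)*(-21) = 10*(-21) = -210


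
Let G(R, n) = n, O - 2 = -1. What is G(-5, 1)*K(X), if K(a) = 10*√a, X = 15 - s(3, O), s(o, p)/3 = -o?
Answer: 20*√6 ≈ 48.990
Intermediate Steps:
O = 1 (O = 2 - 1 = 1)
s(o, p) = -3*o (s(o, p) = 3*(-o) = -3*o)
X = 24 (X = 15 - (-3)*3 = 15 - 1*(-9) = 15 + 9 = 24)
G(-5, 1)*K(X) = 1*(10*√24) = 1*(10*(2*√6)) = 1*(20*√6) = 20*√6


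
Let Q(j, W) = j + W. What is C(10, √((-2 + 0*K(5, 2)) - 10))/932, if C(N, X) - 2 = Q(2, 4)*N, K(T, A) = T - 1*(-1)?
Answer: 31/466 ≈ 0.066524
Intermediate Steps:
K(T, A) = 1 + T (K(T, A) = T + 1 = 1 + T)
Q(j, W) = W + j
C(N, X) = 2 + 6*N (C(N, X) = 2 + (4 + 2)*N = 2 + 6*N)
C(10, √((-2 + 0*K(5, 2)) - 10))/932 = (2 + 6*10)/932 = (2 + 60)*(1/932) = 62*(1/932) = 31/466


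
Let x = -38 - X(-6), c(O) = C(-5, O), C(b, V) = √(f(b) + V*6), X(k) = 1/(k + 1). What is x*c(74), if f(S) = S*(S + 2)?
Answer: -567*√51/5 ≈ -809.84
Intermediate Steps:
f(S) = S*(2 + S)
X(k) = 1/(1 + k)
C(b, V) = √(6*V + b*(2 + b)) (C(b, V) = √(b*(2 + b) + V*6) = √(b*(2 + b) + 6*V) = √(6*V + b*(2 + b)))
c(O) = √(15 + 6*O) (c(O) = √(6*O - 5*(2 - 5)) = √(6*O - 5*(-3)) = √(6*O + 15) = √(15 + 6*O))
x = -189/5 (x = -38 - 1/(1 - 6) = -38 - 1/(-5) = -38 - 1*(-⅕) = -38 + ⅕ = -189/5 ≈ -37.800)
x*c(74) = -189*√(15 + 6*74)/5 = -189*√(15 + 444)/5 = -567*√51/5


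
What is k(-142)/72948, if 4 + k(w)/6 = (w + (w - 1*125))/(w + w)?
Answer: -727/3452872 ≈ -0.00021055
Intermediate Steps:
k(w) = -24 + 3*(-125 + 2*w)/w (k(w) = -24 + 6*((w + (w - 1*125))/(w + w)) = -24 + 6*((w + (w - 125))/((2*w))) = -24 + 6*((w + (-125 + w))*(1/(2*w))) = -24 + 6*((-125 + 2*w)*(1/(2*w))) = -24 + 6*((-125 + 2*w)/(2*w)) = -24 + 3*(-125 + 2*w)/w)
k(-142)/72948 = (-18 - 375/(-142))/72948 = (-18 - 375*(-1/142))*(1/72948) = (-18 + 375/142)*(1/72948) = -2181/142*1/72948 = -727/3452872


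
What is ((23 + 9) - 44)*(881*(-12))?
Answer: 126864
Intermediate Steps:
((23 + 9) - 44)*(881*(-12)) = (32 - 44)*(-10572) = -12*(-10572) = 126864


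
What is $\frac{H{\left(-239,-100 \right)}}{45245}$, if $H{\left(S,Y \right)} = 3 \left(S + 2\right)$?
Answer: $- \frac{711}{45245} \approx -0.015714$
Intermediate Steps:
$H{\left(S,Y \right)} = 6 + 3 S$ ($H{\left(S,Y \right)} = 3 \left(2 + S\right) = 6 + 3 S$)
$\frac{H{\left(-239,-100 \right)}}{45245} = \frac{6 + 3 \left(-239\right)}{45245} = \left(6 - 717\right) \frac{1}{45245} = \left(-711\right) \frac{1}{45245} = - \frac{711}{45245}$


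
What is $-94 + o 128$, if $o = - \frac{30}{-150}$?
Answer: $- \frac{342}{5} \approx -68.4$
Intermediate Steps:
$o = \frac{1}{5}$ ($o = \left(-30\right) \left(- \frac{1}{150}\right) = \frac{1}{5} \approx 0.2$)
$-94 + o 128 = -94 + \frac{1}{5} \cdot 128 = -94 + \frac{128}{5} = - \frac{342}{5}$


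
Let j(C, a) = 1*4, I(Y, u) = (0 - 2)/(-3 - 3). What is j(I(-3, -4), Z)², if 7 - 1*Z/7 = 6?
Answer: 16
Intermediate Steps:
I(Y, u) = ⅓ (I(Y, u) = -2/(-6) = -2*(-⅙) = ⅓)
Z = 7 (Z = 49 - 7*6 = 49 - 42 = 7)
j(C, a) = 4
j(I(-3, -4), Z)² = 4² = 16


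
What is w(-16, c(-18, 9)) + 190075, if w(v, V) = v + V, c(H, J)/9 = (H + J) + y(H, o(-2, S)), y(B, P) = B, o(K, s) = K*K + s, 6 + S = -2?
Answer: 189816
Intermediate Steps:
S = -8 (S = -6 - 2 = -8)
o(K, s) = s + K**2 (o(K, s) = K**2 + s = s + K**2)
c(H, J) = 9*J + 18*H (c(H, J) = 9*((H + J) + H) = 9*(J + 2*H) = 9*J + 18*H)
w(v, V) = V + v
w(-16, c(-18, 9)) + 190075 = ((9*9 + 18*(-18)) - 16) + 190075 = ((81 - 324) - 16) + 190075 = (-243 - 16) + 190075 = -259 + 190075 = 189816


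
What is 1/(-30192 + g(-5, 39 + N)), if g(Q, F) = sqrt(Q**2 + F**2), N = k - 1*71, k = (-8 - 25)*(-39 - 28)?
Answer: -888/26670847 - sqrt(4748066)/906808798 ≈ -3.5698e-5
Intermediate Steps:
k = 2211 (k = -33*(-67) = 2211)
N = 2140 (N = 2211 - 1*71 = 2211 - 71 = 2140)
g(Q, F) = sqrt(F**2 + Q**2)
1/(-30192 + g(-5, 39 + N)) = 1/(-30192 + sqrt((39 + 2140)**2 + (-5)**2)) = 1/(-30192 + sqrt(2179**2 + 25)) = 1/(-30192 + sqrt(4748041 + 25)) = 1/(-30192 + sqrt(4748066))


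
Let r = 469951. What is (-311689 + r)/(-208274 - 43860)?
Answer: -79131/126067 ≈ -0.62769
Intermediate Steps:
(-311689 + r)/(-208274 - 43860) = (-311689 + 469951)/(-208274 - 43860) = 158262/(-252134) = 158262*(-1/252134) = -79131/126067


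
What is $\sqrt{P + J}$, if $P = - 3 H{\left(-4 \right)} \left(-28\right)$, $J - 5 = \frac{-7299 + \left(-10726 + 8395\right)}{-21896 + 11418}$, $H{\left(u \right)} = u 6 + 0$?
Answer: $\frac{i \sqrt{326455234}}{403} \approx 44.834 i$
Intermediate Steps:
$H{\left(u \right)} = 6 u$ ($H{\left(u \right)} = 6 u + 0 = 6 u$)
$J = \frac{31010}{5239}$ ($J = 5 + \frac{-7299 + \left(-10726 + 8395\right)}{-21896 + 11418} = 5 + \frac{-7299 - 2331}{-10478} = 5 - - \frac{4815}{5239} = 5 + \frac{4815}{5239} = \frac{31010}{5239} \approx 5.9191$)
$P = -2016$ ($P = - 3 \cdot 6 \left(-4\right) \left(-28\right) = \left(-3\right) \left(-24\right) \left(-28\right) = 72 \left(-28\right) = -2016$)
$\sqrt{P + J} = \sqrt{-2016 + \frac{31010}{5239}} = \sqrt{- \frac{10530814}{5239}} = \frac{i \sqrt{326455234}}{403}$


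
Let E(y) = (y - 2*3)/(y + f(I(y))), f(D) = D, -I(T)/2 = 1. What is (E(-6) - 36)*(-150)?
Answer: 5175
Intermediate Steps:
I(T) = -2 (I(T) = -2*1 = -2)
E(y) = (-6 + y)/(-2 + y) (E(y) = (y - 2*3)/(y - 2) = (y - 6)/(-2 + y) = (-6 + y)/(-2 + y))
(E(-6) - 36)*(-150) = ((-6 - 6)/(-2 - 6) - 36)*(-150) = (-12/(-8) - 36)*(-150) = (-⅛*(-12) - 36)*(-150) = (3/2 - 36)*(-150) = -69/2*(-150) = 5175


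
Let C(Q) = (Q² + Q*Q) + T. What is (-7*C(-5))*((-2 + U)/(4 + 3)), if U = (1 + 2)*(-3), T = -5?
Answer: 495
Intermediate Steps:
U = -9 (U = 3*(-3) = -9)
C(Q) = -5 + 2*Q² (C(Q) = (Q² + Q*Q) - 5 = (Q² + Q²) - 5 = 2*Q² - 5 = -5 + 2*Q²)
(-7*C(-5))*((-2 + U)/(4 + 3)) = (-7*(-5 + 2*(-5)²))*((-2 - 9)/(4 + 3)) = (-7*(-5 + 2*25))*(-11/7) = (-7*(-5 + 50))*(-11*⅐) = -7*45*(-11/7) = -315*(-11/7) = 495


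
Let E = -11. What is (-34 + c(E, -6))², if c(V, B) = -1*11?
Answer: 2025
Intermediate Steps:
c(V, B) = -11
(-34 + c(E, -6))² = (-34 - 11)² = (-45)² = 2025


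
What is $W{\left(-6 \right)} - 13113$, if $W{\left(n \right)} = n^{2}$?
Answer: $-13077$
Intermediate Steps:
$W{\left(-6 \right)} - 13113 = \left(-6\right)^{2} - 13113 = 36 - 13113 = -13077$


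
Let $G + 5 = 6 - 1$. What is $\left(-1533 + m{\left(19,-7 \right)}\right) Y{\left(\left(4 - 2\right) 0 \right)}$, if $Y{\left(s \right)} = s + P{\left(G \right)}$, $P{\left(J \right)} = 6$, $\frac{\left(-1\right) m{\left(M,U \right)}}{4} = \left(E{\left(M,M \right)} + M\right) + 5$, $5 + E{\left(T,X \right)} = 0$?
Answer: $-9654$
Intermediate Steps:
$E{\left(T,X \right)} = -5$ ($E{\left(T,X \right)} = -5 + 0 = -5$)
$G = 0$ ($G = -5 + \left(6 - 1\right) = -5 + 5 = 0$)
$m{\left(M,U \right)} = - 4 M$ ($m{\left(M,U \right)} = - 4 \left(\left(-5 + M\right) + 5\right) = - 4 M$)
$Y{\left(s \right)} = 6 + s$ ($Y{\left(s \right)} = s + 6 = 6 + s$)
$\left(-1533 + m{\left(19,-7 \right)}\right) Y{\left(\left(4 - 2\right) 0 \right)} = \left(-1533 - 76\right) \left(6 + \left(4 - 2\right) 0\right) = \left(-1533 - 76\right) \left(6 + 2 \cdot 0\right) = - 1609 \left(6 + 0\right) = \left(-1609\right) 6 = -9654$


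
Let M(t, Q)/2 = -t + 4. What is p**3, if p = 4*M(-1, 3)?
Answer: 64000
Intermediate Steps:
M(t, Q) = 8 - 2*t (M(t, Q) = 2*(-t + 4) = 2*(4 - t) = 8 - 2*t)
p = 40 (p = 4*(8 - 2*(-1)) = 4*(8 + 2) = 4*10 = 40)
p**3 = 40**3 = 64000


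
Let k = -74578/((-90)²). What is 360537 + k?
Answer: 1460137561/4050 ≈ 3.6053e+5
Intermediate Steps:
k = -37289/4050 (k = -74578/8100 = -74578*1/8100 = -37289/4050 ≈ -9.2072)
360537 + k = 360537 - 37289/4050 = 1460137561/4050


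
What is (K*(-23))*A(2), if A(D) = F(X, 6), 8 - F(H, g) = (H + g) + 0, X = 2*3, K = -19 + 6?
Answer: -1196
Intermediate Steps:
K = -13
X = 6
F(H, g) = 8 - H - g (F(H, g) = 8 - ((H + g) + 0) = 8 - (H + g) = 8 + (-H - g) = 8 - H - g)
A(D) = -4 (A(D) = 8 - 1*6 - 1*6 = 8 - 6 - 6 = -4)
(K*(-23))*A(2) = -13*(-23)*(-4) = 299*(-4) = -1196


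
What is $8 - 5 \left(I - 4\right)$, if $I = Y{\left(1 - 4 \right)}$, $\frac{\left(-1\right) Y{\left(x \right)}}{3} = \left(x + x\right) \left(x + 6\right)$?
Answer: $-242$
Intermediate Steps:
$Y{\left(x \right)} = - 6 x \left(6 + x\right)$ ($Y{\left(x \right)} = - 3 \left(x + x\right) \left(x + 6\right) = - 3 \cdot 2 x \left(6 + x\right) = - 6 x \left(6 + x\right)$)
$I = 54$ ($I = - 6 \left(1 - 4\right) \left(6 + \left(1 - 4\right)\right) = \left(-6\right) \left(-3\right) \left(6 - 3\right) = \left(-6\right) \left(-3\right) 3 = 54$)
$8 - 5 \left(I - 4\right) = 8 - 5 \left(54 - 4\right) = 8 - 250 = -242$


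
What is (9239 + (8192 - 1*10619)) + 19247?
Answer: 26059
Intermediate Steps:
(9239 + (8192 - 1*10619)) + 19247 = (9239 + (8192 - 10619)) + 19247 = (9239 - 2427) + 19247 = 6812 + 19247 = 26059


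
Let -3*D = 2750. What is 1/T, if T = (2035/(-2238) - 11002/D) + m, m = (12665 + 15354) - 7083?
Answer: 3077250/64459441589 ≈ 4.7739e-5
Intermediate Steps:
D = -2750/3 (D = -⅓*2750 = -2750/3 ≈ -916.67)
m = 20936 (m = 28019 - 7083 = 20936)
T = 64459441589/3077250 (T = (2035/(-2238) - 11002/(-2750/3)) + 20936 = (2035*(-1/2238) - 11002*(-3/2750)) + 20936 = (-2035/2238 + 16503/1375) + 20936 = 34135589/3077250 + 20936 = 64459441589/3077250 ≈ 20947.)
1/T = 1/(64459441589/3077250) = 3077250/64459441589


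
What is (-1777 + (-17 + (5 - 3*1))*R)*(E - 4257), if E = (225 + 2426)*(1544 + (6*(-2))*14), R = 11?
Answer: -7075713898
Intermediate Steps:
E = 3647776 (E = 2651*(1544 - 12*14) = 2651*(1544 - 168) = 2651*1376 = 3647776)
(-1777 + (-17 + (5 - 3*1))*R)*(E - 4257) = (-1777 + (-17 + (5 - 3*1))*11)*(3647776 - 4257) = (-1777 + (-17 + (5 - 3))*11)*3643519 = (-1777 + (-17 + 2)*11)*3643519 = (-1777 - 15*11)*3643519 = (-1777 - 165)*3643519 = -1942*3643519 = -7075713898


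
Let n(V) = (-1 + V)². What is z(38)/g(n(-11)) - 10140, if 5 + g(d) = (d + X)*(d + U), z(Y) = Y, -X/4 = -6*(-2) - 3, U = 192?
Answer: -367909582/36283 ≈ -10140.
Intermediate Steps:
X = -36 (X = -4*(-6*(-2) - 3) = -4*(12 - 3) = -4*9 = -36)
g(d) = -5 + (-36 + d)*(192 + d) (g(d) = -5 + (d - 36)*(d + 192) = -5 + (-36 + d)*(192 + d))
z(38)/g(n(-11)) - 10140 = 38/(-6917 + ((-1 - 11)²)² + 156*(-1 - 11)²) - 10140 = 38/(-6917 + ((-12)²)² + 156*(-12)²) - 10140 = 38/(-6917 + 144² + 156*144) - 10140 = 38/(-6917 + 20736 + 22464) - 10140 = 38/36283 - 10140 = -367909582/36283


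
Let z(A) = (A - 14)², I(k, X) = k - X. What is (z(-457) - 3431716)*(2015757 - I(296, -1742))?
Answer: -6463786275125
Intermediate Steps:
z(A) = (-14 + A)²
(z(-457) - 3431716)*(2015757 - I(296, -1742)) = ((-14 - 457)² - 3431716)*(2015757 - (296 - 1*(-1742))) = ((-471)² - 3431716)*(2015757 - (296 + 1742)) = (221841 - 3431716)*(2015757 - 1*2038) = -3209875*(2015757 - 2038) = -3209875*2013719 = -6463786275125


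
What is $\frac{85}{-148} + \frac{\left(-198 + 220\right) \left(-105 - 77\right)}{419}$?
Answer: $- \frac{628207}{62012} \approx -10.13$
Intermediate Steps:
$\frac{85}{-148} + \frac{\left(-198 + 220\right) \left(-105 - 77\right)}{419} = 85 \left(- \frac{1}{148}\right) + 22 \left(-182\right) \frac{1}{419} = - \frac{85}{148} - \frac{4004}{419} = - \frac{628207}{62012}$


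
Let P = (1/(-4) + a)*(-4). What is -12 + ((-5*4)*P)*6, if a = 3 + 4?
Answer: 3228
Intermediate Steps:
a = 7
P = -27 (P = (1/(-4) + 7)*(-4) = (-¼ + 7)*(-4) = (27/4)*(-4) = -27)
-12 + ((-5*4)*P)*6 = -12 + (-5*4*(-27))*6 = -12 - 20*(-27)*6 = -12 + 540*6 = -12 + 3240 = 3228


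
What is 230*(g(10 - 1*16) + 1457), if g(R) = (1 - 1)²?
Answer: 335110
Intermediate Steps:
g(R) = 0 (g(R) = 0² = 0)
230*(g(10 - 1*16) + 1457) = 230*(0 + 1457) = 230*1457 = 335110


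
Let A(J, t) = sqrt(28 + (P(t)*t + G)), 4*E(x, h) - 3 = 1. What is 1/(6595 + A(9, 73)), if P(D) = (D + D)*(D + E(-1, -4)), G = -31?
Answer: 6595/42705336 - sqrt(788689)/42705336 ≈ 0.00013363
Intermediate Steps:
E(x, h) = 1 (E(x, h) = 3/4 + (1/4)*1 = 3/4 + 1/4 = 1)
P(D) = 2*D*(1 + D) (P(D) = (D + D)*(D + 1) = (2*D)*(1 + D) = 2*D*(1 + D))
A(J, t) = sqrt(-3 + 2*t**2*(1 + t)) (A(J, t) = sqrt(28 + ((2*t*(1 + t))*t - 31)) = sqrt(28 + (2*t**2*(1 + t) - 31)) = sqrt(28 + (-31 + 2*t**2*(1 + t))) = sqrt(-3 + 2*t**2*(1 + t)))
1/(6595 + A(9, 73)) = 1/(6595 + sqrt(-3 + 2*73**2*(1 + 73))) = 1/(6595 + sqrt(-3 + 2*5329*74)) = 1/(6595 + sqrt(-3 + 788692)) = 1/(6595 + sqrt(788689))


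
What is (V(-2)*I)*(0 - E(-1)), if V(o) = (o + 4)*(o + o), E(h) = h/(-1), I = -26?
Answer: -208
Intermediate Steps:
E(h) = -h (E(h) = h*(-1) = -h)
V(o) = 2*o*(4 + o) (V(o) = (4 + o)*(2*o) = 2*o*(4 + o))
(V(-2)*I)*(0 - E(-1)) = ((2*(-2)*(4 - 2))*(-26))*(0 - (-1)*(-1)) = ((2*(-2)*2)*(-26))*(0 - 1*1) = (-8*(-26))*(0 - 1) = 208*(-1) = -208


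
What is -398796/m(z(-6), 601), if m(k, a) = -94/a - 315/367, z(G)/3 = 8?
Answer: 87961237332/223813 ≈ 3.9301e+5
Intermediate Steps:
z(G) = 24 (z(G) = 3*8 = 24)
m(k, a) = -315/367 - 94/a (m(k, a) = -94/a - 315*1/367 = -94/a - 315/367 = -315/367 - 94/a)
-398796/m(z(-6), 601) = -398796/(-315/367 - 94/601) = -398796/(-223813/220567) = -398796*(-220567/223813) = 87961237332/223813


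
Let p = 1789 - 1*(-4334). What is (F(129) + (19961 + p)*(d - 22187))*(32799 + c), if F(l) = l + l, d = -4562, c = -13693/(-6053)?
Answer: -138529673672094320/6053 ≈ -2.2886e+13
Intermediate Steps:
c = 13693/6053 (c = -13693*(-1/6053) = 13693/6053 ≈ 2.2622)
p = 6123 (p = 1789 + 4334 = 6123)
F(l) = 2*l
(F(129) + (19961 + p)*(d - 22187))*(32799 + c) = (2*129 + (19961 + 6123)*(-4562 - 22187))*(32799 + 13693/6053) = (258 + 26084*(-26749))*(198546040/6053) = (258 - 697720916)*(198546040/6053) = -697720658*198546040/6053 = -138529673672094320/6053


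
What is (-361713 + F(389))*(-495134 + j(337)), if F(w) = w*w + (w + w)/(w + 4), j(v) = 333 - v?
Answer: 13646544300788/131 ≈ 1.0417e+11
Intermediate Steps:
F(w) = w**2 + 2*w/(4 + w) (F(w) = w**2 + (2*w)/(4 + w) = w**2 + 2*w/(4 + w))
(-361713 + F(389))*(-495134 + j(337)) = (-361713 + 389*(2 + 389**2 + 4*389)/(4 + 389))*(-495134 + (333 - 1*337)) = (-361713 + 389*(2 + 151321 + 1556)/393)*(-495134 + (333 - 337)) = (-361713 + 389*(1/393)*152879)*(-495134 - 4) = (-361713 + 59469931/393)*(-495138) = -82683278/393*(-495138) = 13646544300788/131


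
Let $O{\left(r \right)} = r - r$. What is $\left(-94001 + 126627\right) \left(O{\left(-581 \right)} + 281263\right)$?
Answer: $9176486638$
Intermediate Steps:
$O{\left(r \right)} = 0$
$\left(-94001 + 126627\right) \left(O{\left(-581 \right)} + 281263\right) = \left(-94001 + 126627\right) \left(0 + 281263\right) = 32626 \cdot 281263 = 9176486638$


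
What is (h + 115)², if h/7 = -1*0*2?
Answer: 13225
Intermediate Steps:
h = 0 (h = 7*(-1*0*2) = 7*(0*2) = 7*0 = 0)
(h + 115)² = (0 + 115)² = 115² = 13225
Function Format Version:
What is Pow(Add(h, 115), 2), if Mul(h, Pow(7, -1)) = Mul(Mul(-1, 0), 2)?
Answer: 13225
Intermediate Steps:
h = 0 (h = Mul(7, Mul(Mul(-1, 0), 2)) = Mul(7, Mul(0, 2)) = Mul(7, 0) = 0)
Pow(Add(h, 115), 2) = Pow(Add(0, 115), 2) = Pow(115, 2) = 13225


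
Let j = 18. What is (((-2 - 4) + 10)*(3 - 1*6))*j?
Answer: -216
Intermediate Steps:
(((-2 - 4) + 10)*(3 - 1*6))*j = (((-2 - 4) + 10)*(3 - 1*6))*18 = ((-6 + 10)*(3 - 6))*18 = (4*(-3))*18 = -12*18 = -216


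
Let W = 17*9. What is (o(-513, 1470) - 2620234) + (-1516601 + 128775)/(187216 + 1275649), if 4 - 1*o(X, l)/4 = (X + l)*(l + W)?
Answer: -12921578630456/1462865 ≈ -8.8331e+6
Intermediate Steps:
W = 153
o(X, l) = 16 - 4*(153 + l)*(X + l) (o(X, l) = 16 - 4*(X + l)*(l + 153) = 16 - 4*(X + l)*(153 + l) = 16 - 4*(153 + l)*(X + l))
(o(-513, 1470) - 2620234) + (-1516601 + 128775)/(187216 + 1275649) = ((16 - 612*(-513) - 612*1470 - 4*1470² - 4*(-513)*1470) - 2620234) + (-1516601 + 128775)/(187216 + 1275649) = ((16 + 313956 - 899640 - 4*2160900 + 3016440) - 2620234) - 1387826/1462865 = ((16 + 313956 - 899640 - 8643600 + 3016440) - 2620234) - 1387826*1/1462865 = (-6212828 - 2620234) - 1387826/1462865 = -8833062 - 1387826/1462865 = -12921578630456/1462865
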